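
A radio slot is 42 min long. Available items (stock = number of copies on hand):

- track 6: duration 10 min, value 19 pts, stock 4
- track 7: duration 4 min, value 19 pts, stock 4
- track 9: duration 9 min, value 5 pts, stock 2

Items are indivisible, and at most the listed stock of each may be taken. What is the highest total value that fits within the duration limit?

114 pts

Best selections within duration 42 and stock limits:
- 2×track 6 + 4×track 7: duration 36, value 114
- 3×track 6 + 3×track 7: duration 42, value 114
- 1×track 6 + 4×track 7 + 1×track 9: duration 35, value 100
- 2×track 6 + 3×track 7 + 1×track 9: duration 41, value 100
Best: 114 pts.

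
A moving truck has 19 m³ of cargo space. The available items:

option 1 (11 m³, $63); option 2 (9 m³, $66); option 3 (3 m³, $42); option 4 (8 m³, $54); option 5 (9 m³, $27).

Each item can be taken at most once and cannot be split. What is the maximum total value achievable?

$120

Check high-value combinations within 19 m³:
- option 2+option 4: volume 9+8=17, value 66+54=120
- option 1+option 4: volume 11+8=19, value 63+54=117
- option 2+option 3: volume 9+3=12, value 66+42=108
Best: $120.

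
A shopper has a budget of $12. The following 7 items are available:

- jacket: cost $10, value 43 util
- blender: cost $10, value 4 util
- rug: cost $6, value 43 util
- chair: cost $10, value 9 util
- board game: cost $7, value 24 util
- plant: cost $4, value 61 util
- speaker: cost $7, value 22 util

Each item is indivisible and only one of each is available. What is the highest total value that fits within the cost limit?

104 util

This is a 0/1 knapsack; check combinations near the capacity.
- rug+plant: cost 6+4=10, value 43+61=104
- board game+plant: cost 7+4=11, value 24+61=85
- plant+speaker: cost 4+7=11, value 61+22=83
Best: 104 util.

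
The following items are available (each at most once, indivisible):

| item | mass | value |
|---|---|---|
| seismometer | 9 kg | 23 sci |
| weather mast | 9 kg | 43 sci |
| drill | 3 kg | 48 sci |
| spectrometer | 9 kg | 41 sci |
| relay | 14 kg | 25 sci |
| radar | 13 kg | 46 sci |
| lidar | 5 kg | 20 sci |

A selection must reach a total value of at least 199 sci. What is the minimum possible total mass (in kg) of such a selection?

43

Subsets with value ≥ 199, sorted by total mass:
- seismometer+weather mast+drill+spectrometer+radar: mass 43, value 201
- seismometer+weather mast+drill+spectrometer+radar+lidar: mass 48, value 221
- weather mast+drill+spectrometer+relay+radar: mass 48, value 203
Minimum mass: 43 kg.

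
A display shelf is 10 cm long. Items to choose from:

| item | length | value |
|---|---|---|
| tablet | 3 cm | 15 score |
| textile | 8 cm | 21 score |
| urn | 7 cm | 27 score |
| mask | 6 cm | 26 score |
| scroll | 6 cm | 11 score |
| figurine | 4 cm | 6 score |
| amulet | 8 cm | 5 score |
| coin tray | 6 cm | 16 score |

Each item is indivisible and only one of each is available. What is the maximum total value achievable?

This is a 0/1 knapsack; check combinations near the capacity.
- tablet+urn: length 3+7=10, value 15+27=42
- tablet+mask: length 3+6=9, value 15+26=41
- mask+figurine: length 6+4=10, value 26+6=32
- tablet+coin tray: length 3+6=9, value 15+16=31
- urn: length 7, value 27
Best: 42 score.

42 score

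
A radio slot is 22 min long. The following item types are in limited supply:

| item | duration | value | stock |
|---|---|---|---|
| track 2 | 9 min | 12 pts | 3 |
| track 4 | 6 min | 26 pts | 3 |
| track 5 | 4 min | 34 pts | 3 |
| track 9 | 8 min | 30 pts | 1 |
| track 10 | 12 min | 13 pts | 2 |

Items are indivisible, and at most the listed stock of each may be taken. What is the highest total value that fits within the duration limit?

Best selections within duration 22 and stock limits:
- 3×track 5 + 1×track 9: duration 20, value 132
- 1×track 4 + 3×track 5: duration 18, value 128
Best: 132 pts.

132 pts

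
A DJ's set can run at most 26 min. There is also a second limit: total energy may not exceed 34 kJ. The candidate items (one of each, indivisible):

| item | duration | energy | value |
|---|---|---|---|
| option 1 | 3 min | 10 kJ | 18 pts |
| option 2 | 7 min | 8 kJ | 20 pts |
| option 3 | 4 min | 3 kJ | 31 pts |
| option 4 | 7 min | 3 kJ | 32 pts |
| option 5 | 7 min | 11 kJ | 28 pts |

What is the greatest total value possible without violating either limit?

111 pts

Feasible sets respecting both limits:
- option 2+option 3+option 4+option 5: duration 25, energy 25, value 111
- option 1+option 3+option 4+option 5: duration 21, energy 27, value 109
- option 1+option 2+option 3+option 4: duration 21, energy 24, value 101
Best: 111 pts.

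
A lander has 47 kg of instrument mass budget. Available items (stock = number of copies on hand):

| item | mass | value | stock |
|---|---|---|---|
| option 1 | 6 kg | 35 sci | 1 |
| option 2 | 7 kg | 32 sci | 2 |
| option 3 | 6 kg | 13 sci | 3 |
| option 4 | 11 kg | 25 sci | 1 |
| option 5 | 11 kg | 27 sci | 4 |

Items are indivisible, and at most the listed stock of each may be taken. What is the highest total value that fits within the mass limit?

Top feasible selections:
- 1×option 1 + 2×option 2 + 2×option 5: mass 42, value 153
- 1×option 1 + 2×option 2 + 2×option 3 + 1×option 5: mass 43, value 152
- 1×option 1 + 2×option 2 + 1×option 4 + 1×option 5: mass 42, value 151
Best: 153 sci.

153 sci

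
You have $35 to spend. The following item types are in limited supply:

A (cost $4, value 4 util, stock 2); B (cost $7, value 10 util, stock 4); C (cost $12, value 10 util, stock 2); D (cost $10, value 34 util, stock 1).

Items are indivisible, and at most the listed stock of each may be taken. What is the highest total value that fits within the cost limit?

Best selections within cost 35 and stock limits:
- 1×A + 3×B + 1×D: cost 35, value 68
- 3×B + 1×D: cost 31, value 64
- 2×A + 2×B + 1×D: cost 32, value 62
Best: 68 util.

68 util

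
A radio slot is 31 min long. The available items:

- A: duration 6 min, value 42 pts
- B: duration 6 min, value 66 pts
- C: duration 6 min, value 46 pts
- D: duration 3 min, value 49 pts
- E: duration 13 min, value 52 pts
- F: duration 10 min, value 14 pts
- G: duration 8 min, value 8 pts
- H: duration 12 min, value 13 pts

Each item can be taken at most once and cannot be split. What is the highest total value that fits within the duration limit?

217 pts

Check high-value combinations within 31 min:
- A+B+C+D+F: duration 6+6+6+3+10=31, value 42+66+46+49+14=217
- B+C+D+E: duration 6+6+3+13=28, value 66+46+49+52=213
- A+B+C+D+G: duration 6+6+6+3+8=29, value 42+66+46+49+8=211
Best: 217 pts.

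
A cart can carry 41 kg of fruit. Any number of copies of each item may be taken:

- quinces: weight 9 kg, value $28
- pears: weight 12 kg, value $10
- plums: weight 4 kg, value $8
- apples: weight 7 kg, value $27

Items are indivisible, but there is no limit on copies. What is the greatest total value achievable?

Best value-per-unit is apples at 27/7; filling with it alone gives 5×27 = 135.
Optimal mix: 1×quinces + 1×plums + 4×apples → weight 41, value 144.

$144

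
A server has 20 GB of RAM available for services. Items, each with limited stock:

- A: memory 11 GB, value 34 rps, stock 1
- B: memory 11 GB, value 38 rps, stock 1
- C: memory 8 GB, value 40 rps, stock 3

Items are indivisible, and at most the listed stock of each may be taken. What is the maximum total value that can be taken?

80 rps

Best selections within memory 20 and stock limits:
- 2×C: memory 16, value 80
- 1×B + 1×C: memory 19, value 78
Best: 80 rps.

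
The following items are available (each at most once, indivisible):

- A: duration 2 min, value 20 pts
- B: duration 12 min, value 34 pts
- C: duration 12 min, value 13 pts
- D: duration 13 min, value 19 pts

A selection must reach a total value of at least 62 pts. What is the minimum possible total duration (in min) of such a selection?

Subsets with value ≥ 62, sorted by total duration:
- A+B+C: duration 26, value 67
- A+B+D: duration 27, value 73
- B+C+D: duration 37, value 66
Minimum duration: 26 min.

26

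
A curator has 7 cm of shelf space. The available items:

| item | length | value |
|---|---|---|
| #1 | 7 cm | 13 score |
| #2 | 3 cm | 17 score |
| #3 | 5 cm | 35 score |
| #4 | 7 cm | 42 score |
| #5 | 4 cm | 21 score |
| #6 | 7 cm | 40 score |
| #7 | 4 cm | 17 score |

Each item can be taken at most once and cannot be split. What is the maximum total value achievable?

42 score

Check high-value combinations within 7 cm:
- #4: length 7, value 42
- #6: length 7, value 40
- #2+#5: length 3+4=7, value 17+21=38
- #3: length 5, value 35
- #2+#7: length 3+4=7, value 17+17=34
Best: 42 score.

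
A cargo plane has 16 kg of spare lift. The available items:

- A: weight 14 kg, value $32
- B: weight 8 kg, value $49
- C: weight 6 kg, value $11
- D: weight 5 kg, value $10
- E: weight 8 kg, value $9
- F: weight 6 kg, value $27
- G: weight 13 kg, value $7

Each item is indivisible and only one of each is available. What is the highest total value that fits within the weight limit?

$76

This is a 0/1 knapsack; check combinations near the capacity.
- B+F: weight 8+6=14, value 49+27=76
- B+C: weight 8+6=14, value 49+11=60
- B+D: weight 8+5=13, value 49+10=59
Best: $76.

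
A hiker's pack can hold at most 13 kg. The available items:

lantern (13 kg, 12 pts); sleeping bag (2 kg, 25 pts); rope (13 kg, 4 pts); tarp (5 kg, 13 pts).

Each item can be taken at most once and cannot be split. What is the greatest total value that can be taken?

38 pts

Check high-value combinations within 13 kg:
- sleeping bag+tarp: weight 2+5=7, value 25+13=38
- sleeping bag: weight 2, value 25
- tarp: weight 5, value 13
- lantern: weight 13, value 12
Best: 38 pts.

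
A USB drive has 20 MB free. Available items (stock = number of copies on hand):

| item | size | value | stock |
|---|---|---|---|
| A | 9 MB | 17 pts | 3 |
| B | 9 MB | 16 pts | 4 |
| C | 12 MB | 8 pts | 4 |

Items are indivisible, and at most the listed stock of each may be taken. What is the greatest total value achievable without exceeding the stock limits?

Top feasible selections:
- 2×A: size 18, value 34
- 1×A + 1×B: size 18, value 33
Best: 34 pts.

34 pts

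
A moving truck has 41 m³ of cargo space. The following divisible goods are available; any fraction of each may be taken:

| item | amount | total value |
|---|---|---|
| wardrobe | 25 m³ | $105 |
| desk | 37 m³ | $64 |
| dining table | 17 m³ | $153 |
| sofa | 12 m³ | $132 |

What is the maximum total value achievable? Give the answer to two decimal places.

Take in order of value per unit:
- sofa (132/12 per unit): all 12 → value 132, running total 132.00
- dining table (153/17 per unit): all 17 → value 153, running total 285.00
- wardrobe (105/25 per unit): 12 of 25 → value 12×105/25 = 50.4000, running total 335.40
Total 335.40.

335.40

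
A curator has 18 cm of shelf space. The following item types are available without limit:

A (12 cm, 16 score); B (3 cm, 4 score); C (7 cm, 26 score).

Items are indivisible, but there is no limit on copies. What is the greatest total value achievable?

Best value-per-unit is C at 26/7; filling with it alone gives 2×26 = 52.
Optimal mix: 1×B + 2×C → length 17, value 56.

56 score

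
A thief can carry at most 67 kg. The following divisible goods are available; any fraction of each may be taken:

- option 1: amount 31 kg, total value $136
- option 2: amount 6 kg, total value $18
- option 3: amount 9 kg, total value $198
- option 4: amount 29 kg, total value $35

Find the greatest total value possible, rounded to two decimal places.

377.34

Take in order of value per unit:
- option 3 (198/9 per unit): all 9 → value 198, running total 198.00
- option 1 (136/31 per unit): all 31 → value 136, running total 334.00
- option 2 (18/6 per unit): all 6 → value 18, running total 352.00
- option 4 (35/29 per unit): 21 of 29 → value 21×35/29 = 25.3448, running total 377.34
Total 377.34.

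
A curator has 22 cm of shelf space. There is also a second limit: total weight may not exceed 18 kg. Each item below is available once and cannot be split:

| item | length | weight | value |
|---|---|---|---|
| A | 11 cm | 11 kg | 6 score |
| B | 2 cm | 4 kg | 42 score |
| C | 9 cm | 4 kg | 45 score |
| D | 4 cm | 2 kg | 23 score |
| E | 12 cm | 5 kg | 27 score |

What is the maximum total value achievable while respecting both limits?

110 score

Feasible sets respecting both limits:
- B+C+D: length 15, weight 10, value 110
- B+D+E: length 18, weight 11, value 92
- B+C: length 11, weight 8, value 87
Best: 110 score.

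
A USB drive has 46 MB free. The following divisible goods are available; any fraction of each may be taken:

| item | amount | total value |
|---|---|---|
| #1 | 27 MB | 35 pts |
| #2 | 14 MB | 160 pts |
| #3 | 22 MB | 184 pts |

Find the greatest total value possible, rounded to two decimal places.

Take in order of value per unit:
- #2 (160/14 per unit): all 14 → value 160, running total 160.00
- #3 (184/22 per unit): all 22 → value 184, running total 344.00
- #1 (35/27 per unit): 10 of 27 → value 10×35/27 = 12.9630, running total 356.96
Total 356.96.

356.96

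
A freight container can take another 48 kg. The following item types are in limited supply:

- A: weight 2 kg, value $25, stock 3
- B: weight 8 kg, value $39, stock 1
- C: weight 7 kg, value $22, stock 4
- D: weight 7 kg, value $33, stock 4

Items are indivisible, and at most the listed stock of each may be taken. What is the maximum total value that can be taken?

$251

Top feasible selections:
- 3×A + 2×C + 4×D: weight 48, value 251
- 3×A + 1×B + 4×D: weight 42, value 246
Best: $251.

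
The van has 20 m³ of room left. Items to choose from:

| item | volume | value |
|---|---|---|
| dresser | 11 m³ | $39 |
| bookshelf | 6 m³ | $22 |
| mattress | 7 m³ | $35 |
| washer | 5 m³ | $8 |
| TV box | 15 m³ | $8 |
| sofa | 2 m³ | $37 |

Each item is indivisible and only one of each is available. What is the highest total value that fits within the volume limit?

$111

Check high-value combinations within 20 m³:
- dresser+mattress+sofa: volume 11+7+2=20, value 39+35+37=111
- bookshelf+mattress+washer+sofa: volume 6+7+5+2=20, value 22+35+8+37=102
- dresser+bookshelf+sofa: volume 11+6+2=19, value 39+22+37=98
Best: $111.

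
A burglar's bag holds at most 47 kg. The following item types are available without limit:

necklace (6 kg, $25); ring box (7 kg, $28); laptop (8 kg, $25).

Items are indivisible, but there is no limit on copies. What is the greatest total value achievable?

Best value-per-unit is necklace at 25/6; filling with it alone gives 7×25 = 175.
Optimal mix: 2×necklace + 5×ring box → weight 47, value 190.

$190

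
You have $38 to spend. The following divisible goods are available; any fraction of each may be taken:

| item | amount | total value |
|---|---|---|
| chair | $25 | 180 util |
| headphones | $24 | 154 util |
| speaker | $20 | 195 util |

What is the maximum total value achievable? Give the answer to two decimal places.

324.60

Take in order of value per unit:
- speaker (195/20 per unit): all 20 → value 195, running total 195.00
- chair (180/25 per unit): 18 of 25 → value 18×180/25 = 129.6000, running total 324.60
Total 324.60.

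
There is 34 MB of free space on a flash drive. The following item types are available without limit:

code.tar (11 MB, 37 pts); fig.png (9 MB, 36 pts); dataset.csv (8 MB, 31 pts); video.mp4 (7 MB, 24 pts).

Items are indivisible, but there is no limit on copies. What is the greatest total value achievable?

134 pts

Best value-per-unit is fig.png at 36/9; filling with it alone gives 3×36 = 108.
Optimal mix: 2×fig.png + 2×dataset.csv → size 34, value 134.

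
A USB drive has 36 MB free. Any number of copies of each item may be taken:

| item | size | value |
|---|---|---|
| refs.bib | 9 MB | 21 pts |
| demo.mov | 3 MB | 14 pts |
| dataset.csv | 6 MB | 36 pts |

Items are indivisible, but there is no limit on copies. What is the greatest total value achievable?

Best value-per-unit is dataset.csv at 36/6, and filling with it alone uses size 6×6=36. No mix of the others beats 6×36 = 216.

216 pts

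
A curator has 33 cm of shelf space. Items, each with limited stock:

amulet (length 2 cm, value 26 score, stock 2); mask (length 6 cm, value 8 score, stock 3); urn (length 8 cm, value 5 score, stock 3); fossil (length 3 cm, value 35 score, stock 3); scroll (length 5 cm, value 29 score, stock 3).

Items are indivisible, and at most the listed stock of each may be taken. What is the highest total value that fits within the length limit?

Best selections within length 33 and stock limits:
- 2×amulet + 3×fossil + 3×scroll: length 28, value 244
- 1×amulet + 1×mask + 3×fossil + 3×scroll: length 32, value 226
Best: 244 score.

244 score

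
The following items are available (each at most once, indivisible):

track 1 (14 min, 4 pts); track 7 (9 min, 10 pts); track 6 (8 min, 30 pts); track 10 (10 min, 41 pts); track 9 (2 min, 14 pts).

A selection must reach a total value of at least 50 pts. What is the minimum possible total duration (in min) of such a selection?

12

Subsets with value ≥ 50, sorted by total duration:
- track 10+track 9: duration 12, value 55
- track 6+track 10: duration 18, value 71
Minimum duration: 12 min.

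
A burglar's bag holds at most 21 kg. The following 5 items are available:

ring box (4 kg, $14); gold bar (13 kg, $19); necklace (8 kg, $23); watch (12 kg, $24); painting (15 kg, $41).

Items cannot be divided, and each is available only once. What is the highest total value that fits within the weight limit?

$55

Check high-value combinations within 21 kg:
- ring box+painting: weight 4+15=19, value 14+41=55
- necklace+watch: weight 8+12=20, value 23+24=47
- gold bar+necklace: weight 13+8=21, value 19+23=42
- painting: weight 15, value 41
- ring box+watch: weight 4+12=16, value 14+24=38
Best: $55.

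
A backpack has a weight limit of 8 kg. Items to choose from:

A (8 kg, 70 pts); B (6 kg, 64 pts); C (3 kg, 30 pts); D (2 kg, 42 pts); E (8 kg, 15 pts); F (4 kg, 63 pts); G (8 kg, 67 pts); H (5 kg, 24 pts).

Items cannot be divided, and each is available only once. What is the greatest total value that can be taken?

Check high-value combinations within 8 kg:
- B+D: weight 6+2=8, value 64+42=106
- D+F: weight 2+4=6, value 42+63=105
- C+F: weight 3+4=7, value 30+63=93
- C+D: weight 3+2=5, value 30+42=72
Best: 106 pts.

106 pts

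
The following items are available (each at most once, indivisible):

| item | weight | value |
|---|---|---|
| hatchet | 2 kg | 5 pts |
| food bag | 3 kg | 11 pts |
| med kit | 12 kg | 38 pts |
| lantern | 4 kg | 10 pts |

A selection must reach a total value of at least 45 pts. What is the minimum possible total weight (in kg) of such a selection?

Subsets with value ≥ 45, sorted by total weight:
- food bag+med kit: weight 15, value 49
- med kit+lantern: weight 16, value 48
Minimum weight: 15 kg.

15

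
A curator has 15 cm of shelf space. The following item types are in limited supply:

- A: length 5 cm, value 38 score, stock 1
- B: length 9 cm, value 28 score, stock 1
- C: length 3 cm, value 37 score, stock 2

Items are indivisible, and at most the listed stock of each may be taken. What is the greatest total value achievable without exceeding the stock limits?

Top feasible selections:
- 1×A + 2×C: length 11, value 112
- 1×B + 2×C: length 15, value 102
- 1×A + 1×C: length 8, value 75
Best: 112 score.

112 score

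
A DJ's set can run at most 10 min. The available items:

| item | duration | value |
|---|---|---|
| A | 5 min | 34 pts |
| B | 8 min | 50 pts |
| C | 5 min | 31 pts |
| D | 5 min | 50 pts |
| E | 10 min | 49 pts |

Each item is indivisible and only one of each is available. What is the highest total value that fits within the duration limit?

84 pts

Check high-value combinations within 10 min:
- A+D: duration 5+5=10, value 34+50=84
- C+D: duration 5+5=10, value 31+50=81
- A+C: duration 5+5=10, value 34+31=65
Best: 84 pts.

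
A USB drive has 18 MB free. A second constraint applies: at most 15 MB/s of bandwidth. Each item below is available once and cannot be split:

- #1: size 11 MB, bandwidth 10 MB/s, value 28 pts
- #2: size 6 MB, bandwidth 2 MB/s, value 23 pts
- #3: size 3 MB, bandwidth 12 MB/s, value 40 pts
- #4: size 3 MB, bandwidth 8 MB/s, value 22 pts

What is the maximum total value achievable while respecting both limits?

63 pts

Feasible sets respecting both limits:
- #2+#3: size 9, bandwidth 14, value 63
- #1+#2: size 17, bandwidth 12, value 51
- #2+#4: size 9, bandwidth 10, value 45
Best: 63 pts.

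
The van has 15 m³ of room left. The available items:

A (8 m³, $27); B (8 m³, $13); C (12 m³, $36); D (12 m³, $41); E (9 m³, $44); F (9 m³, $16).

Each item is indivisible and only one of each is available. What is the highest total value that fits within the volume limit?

$44

This is a 0/1 knapsack; check combinations near the capacity.
- E: volume 9, value 44
- D: volume 12, value 41
- C: volume 12, value 36
- A: volume 8, value 27
- F: volume 9, value 16
Best: $44.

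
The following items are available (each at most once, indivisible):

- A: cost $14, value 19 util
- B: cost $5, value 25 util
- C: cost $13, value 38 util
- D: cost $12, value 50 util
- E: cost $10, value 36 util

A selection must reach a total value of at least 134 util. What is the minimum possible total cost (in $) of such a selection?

40

Subsets with value ≥ 134, sorted by total cost:
- B+C+D+E: cost 40, value 149
- A+C+D+E: cost 49, value 143
- A+B+C+D+E: cost 54, value 168
Minimum cost: 40 $.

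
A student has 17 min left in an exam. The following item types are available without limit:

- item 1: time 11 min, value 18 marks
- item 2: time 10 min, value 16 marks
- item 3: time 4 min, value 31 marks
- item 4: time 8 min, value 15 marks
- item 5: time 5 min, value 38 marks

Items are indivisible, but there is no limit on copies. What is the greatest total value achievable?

131 marks

Best value-per-unit is item 3 at 31/4; filling with it alone gives 4×31 = 124.
Optimal mix: 3×item 3 + 1×item 5 → time 17, value 131.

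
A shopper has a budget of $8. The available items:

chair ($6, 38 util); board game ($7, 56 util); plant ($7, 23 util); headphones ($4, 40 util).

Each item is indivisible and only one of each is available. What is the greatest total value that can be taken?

56 util

Check high-value combinations within $8:
- board game: cost 7, value 56
- headphones: cost 4, value 40
- chair: cost 6, value 38
Best: 56 util.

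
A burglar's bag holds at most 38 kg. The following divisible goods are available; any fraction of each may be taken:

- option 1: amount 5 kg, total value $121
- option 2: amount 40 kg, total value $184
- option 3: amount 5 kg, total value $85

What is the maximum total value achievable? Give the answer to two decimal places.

334.80

Take in order of value per unit:
- option 1 (121/5 per unit): all 5 → value 121, running total 121.00
- option 3 (85/5 per unit): all 5 → value 85, running total 206.00
- option 2 (184/40 per unit): 28 of 40 → value 28×184/40 = 128.8000, running total 334.80
Total 334.80.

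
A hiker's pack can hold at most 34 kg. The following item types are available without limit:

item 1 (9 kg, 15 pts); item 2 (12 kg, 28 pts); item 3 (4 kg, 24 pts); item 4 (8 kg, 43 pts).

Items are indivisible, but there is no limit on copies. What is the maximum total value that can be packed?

192 pts

Best value-per-unit is item 3 at 24/4, and filling with it alone uses weight 8×4=32. No mix of the others beats 8×24 = 192.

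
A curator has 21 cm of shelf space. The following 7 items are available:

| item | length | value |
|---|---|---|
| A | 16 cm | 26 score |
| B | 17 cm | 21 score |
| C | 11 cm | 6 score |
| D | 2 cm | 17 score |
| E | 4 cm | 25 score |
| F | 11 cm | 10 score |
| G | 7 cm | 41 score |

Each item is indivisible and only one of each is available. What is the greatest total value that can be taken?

83 score

Check high-value combinations within 21 cm:
- D+E+G: length 2+4+7=13, value 17+25+41=83
- D+F+G: length 2+11+7=20, value 17+10+41=68
- E+G: length 4+7=11, value 25+41=66
- C+D+G: length 11+2+7=20, value 6+17+41=64
- D+G: length 2+7=9, value 17+41=58
Best: 83 score.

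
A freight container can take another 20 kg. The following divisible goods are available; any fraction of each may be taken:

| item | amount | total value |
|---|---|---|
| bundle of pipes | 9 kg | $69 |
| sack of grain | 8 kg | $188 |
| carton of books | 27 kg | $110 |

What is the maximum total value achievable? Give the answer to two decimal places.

Take in order of value per unit:
- sack of grain (188/8 per unit): all 8 → value 188, running total 188.00
- bundle of pipes (69/9 per unit): all 9 → value 69, running total 257.00
- carton of books (110/27 per unit): 3 of 27 → value 3×110/27 = 12.2222, running total 269.22
Total 269.22.

269.22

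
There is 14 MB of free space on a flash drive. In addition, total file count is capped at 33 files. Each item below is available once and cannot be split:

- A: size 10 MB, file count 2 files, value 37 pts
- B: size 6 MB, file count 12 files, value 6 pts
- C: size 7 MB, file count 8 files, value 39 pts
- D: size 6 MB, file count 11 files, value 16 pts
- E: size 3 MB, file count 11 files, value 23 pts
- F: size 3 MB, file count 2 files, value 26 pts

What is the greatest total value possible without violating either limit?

Feasible sets respecting both limits:
- C+E+F: size 13, file count 21, value 88
- C+F: size 10, file count 10, value 65
- D+E+F: size 12, file count 24, value 65
- A+F: size 13, file count 4, value 63
Best: 88 pts.

88 pts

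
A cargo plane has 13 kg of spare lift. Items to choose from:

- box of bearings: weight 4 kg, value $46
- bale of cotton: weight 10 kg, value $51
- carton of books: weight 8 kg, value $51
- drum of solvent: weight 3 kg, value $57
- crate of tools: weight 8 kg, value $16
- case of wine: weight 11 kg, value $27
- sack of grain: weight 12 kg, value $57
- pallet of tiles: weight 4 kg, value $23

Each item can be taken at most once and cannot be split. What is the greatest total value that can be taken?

$126

This is a 0/1 knapsack; check combinations near the capacity.
- box of bearings+drum of solvent+pallet of tiles: weight 4+3+4=11, value 46+57+23=126
- carton of books+drum of solvent: weight 8+3=11, value 51+57=108
- bale of cotton+drum of solvent: weight 10+3=13, value 51+57=108
- box of bearings+drum of solvent: weight 4+3=7, value 46+57=103
- box of bearings+carton of books: weight 4+8=12, value 46+51=97
Best: $126.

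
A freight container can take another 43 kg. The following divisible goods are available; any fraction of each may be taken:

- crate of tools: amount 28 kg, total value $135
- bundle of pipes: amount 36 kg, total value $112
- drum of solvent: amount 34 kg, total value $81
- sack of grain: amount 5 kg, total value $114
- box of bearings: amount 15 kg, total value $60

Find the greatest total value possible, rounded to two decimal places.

Take in order of value per unit:
- sack of grain (114/5 per unit): all 5 → value 114, running total 114.00
- crate of tools (135/28 per unit): all 28 → value 135, running total 249.00
- box of bearings (60/15 per unit): 10 of 15 → value 10×60/15 = 40.0000, running total 289.00
Total 289.00.

289.00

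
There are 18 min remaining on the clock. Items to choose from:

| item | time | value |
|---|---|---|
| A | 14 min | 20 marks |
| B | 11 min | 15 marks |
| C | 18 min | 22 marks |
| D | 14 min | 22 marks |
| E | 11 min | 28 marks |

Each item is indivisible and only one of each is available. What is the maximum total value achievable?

Check high-value combinations within 18 min:
- E: time 11, value 28
- D: time 14, value 22
- C: time 18, value 22
- A: time 14, value 20
- B: time 11, value 15
Best: 28 marks.

28 marks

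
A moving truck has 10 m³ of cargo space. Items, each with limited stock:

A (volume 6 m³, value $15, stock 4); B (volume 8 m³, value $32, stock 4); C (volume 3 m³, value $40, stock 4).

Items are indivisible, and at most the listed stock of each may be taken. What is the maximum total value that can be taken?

$120

Best selections within volume 10 and stock limits:
- 3×C: volume 9, value 120
- 2×C: volume 6, value 80
- 1×A + 1×C: volume 9, value 55
- 1×C: volume 3, value 40
Best: $120.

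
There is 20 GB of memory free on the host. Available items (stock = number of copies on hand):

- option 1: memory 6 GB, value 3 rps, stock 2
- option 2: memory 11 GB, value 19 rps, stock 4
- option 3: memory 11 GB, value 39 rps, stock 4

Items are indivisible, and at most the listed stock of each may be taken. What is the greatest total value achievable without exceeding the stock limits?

42 rps

Top feasible selections:
- 1×option 1 + 1×option 3: memory 17, value 42
- 1×option 3: memory 11, value 39
- 1×option 1 + 1×option 2: memory 17, value 22
- 1×option 2: memory 11, value 19
Best: 42 rps.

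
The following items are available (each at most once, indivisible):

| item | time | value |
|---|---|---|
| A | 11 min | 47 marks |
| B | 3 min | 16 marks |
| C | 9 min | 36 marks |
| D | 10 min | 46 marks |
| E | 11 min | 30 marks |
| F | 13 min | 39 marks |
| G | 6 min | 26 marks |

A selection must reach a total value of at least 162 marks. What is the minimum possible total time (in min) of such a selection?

39

Subsets with value ≥ 162, sorted by total time:
- A+B+C+D+G: time 39, value 171
- A+B+D+E+G: time 41, value 165
- B+C+D+F+G: time 41, value 163
- A+B+C+F+G: time 42, value 164
Minimum time: 39 min.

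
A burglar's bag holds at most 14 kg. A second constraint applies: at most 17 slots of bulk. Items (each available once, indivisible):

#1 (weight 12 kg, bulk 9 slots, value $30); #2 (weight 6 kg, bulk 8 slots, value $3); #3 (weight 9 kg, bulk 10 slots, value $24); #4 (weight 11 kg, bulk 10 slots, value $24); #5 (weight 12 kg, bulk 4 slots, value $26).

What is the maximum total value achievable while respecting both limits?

$30

Feasible sets respecting both limits:
- #1: weight 12, bulk 9, value 30
- #5: weight 12, bulk 4, value 26
- #3: weight 9, bulk 10, value 24
Best: $30.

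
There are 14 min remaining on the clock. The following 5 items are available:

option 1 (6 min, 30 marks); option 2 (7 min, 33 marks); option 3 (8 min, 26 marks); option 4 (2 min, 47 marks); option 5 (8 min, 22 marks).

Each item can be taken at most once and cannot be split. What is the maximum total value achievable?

80 marks

Check high-value combinations within 14 min:
- option 2+option 4: time 7+2=9, value 33+47=80
- option 1+option 4: time 6+2=8, value 30+47=77
- option 3+option 4: time 8+2=10, value 26+47=73
Best: 80 marks.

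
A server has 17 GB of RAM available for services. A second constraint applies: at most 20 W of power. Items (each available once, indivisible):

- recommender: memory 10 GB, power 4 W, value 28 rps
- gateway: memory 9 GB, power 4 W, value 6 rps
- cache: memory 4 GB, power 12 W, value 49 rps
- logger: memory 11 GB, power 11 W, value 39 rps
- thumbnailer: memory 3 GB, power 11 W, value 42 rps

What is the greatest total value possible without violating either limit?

77 rps

Feasible sets respecting both limits:
- recommender+cache: memory 14, power 16, value 77
- recommender+thumbnailer: memory 13, power 15, value 70
- gateway+cache: memory 13, power 16, value 55
- cache: memory 4, power 12, value 49
Best: 77 rps.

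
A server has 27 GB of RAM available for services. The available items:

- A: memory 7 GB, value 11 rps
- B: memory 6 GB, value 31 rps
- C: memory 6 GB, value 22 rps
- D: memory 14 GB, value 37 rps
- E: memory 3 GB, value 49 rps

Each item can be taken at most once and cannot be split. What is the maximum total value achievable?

Check high-value combinations within 27 GB:
- B+D+E: memory 6+14+3=23, value 31+37+49=117
- A+B+C+E: memory 7+6+6+3=22, value 11+31+22+49=113
- C+D+E: memory 6+14+3=23, value 22+37+49=108
Best: 117 rps.

117 rps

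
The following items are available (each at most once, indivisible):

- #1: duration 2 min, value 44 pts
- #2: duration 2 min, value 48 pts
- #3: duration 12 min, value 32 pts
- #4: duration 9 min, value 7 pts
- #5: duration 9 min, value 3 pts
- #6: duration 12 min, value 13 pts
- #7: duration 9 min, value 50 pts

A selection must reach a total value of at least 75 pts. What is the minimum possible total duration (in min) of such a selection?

Subsets with value ≥ 75, sorted by total duration:
- #1+#2: duration 4, value 92
- #2+#7: duration 11, value 98
Minimum duration: 4 min.

4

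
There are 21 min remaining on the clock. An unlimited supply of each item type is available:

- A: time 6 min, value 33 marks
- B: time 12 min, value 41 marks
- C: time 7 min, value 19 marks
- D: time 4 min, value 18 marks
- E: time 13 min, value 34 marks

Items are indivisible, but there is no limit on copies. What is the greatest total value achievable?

Best value-per-unit is A at 33/6; filling with it alone gives 3×33 = 99.
Optimal mix: 2×A + 2×D → time 20, value 102.

102 marks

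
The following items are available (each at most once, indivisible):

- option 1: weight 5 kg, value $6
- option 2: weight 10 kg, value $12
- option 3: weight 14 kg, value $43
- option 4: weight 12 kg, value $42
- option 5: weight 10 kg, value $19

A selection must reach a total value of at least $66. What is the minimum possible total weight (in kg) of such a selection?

26

Subsets with value ≥ 66, sorted by total weight:
- option 3+option 4: weight 26, value 85
- option 1+option 4+option 5: weight 27, value 67
- option 1+option 3+option 5: weight 29, value 68
Minimum weight: 26 kg.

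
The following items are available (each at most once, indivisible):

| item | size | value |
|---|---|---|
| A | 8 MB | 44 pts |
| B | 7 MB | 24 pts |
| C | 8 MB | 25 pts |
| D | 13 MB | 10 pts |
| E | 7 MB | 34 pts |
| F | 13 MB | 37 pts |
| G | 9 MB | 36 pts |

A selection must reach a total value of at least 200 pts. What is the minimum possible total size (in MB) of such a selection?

Subsets with value ≥ 200, sorted by total size:
- A+B+C+E+F+G: size 52, value 200
- A+B+C+D+E+F+G: size 65, value 210
Minimum size: 52 MB.

52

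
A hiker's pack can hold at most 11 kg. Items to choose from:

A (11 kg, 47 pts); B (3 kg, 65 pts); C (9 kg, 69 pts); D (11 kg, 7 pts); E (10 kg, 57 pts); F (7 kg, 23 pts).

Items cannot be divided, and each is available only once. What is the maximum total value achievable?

This is a 0/1 knapsack; check combinations near the capacity.
- B+F: weight 3+7=10, value 65+23=88
- C: weight 9, value 69
- B: weight 3, value 65
Best: 88 pts.

88 pts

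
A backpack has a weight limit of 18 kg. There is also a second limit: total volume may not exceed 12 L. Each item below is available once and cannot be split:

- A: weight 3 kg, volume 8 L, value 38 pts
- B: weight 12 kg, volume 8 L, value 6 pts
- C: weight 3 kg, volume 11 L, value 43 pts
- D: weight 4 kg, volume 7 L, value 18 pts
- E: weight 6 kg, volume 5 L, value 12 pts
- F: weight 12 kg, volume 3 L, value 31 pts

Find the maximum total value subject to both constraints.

Feasible sets respecting both limits:
- A+F: weight 15, volume 11, value 69
- D+F: weight 16, volume 10, value 49
- C: weight 3, volume 11, value 43
Best: 69 pts.

69 pts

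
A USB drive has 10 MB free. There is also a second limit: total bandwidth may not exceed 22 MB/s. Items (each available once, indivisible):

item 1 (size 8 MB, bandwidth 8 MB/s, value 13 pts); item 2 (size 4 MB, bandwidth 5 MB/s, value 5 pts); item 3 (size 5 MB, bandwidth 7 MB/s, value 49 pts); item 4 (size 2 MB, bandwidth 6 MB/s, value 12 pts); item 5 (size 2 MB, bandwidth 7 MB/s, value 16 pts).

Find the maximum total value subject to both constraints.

Feasible sets respecting both limits:
- item 3+item 4+item 5: size 9, bandwidth 20, value 77
- item 3+item 5: size 7, bandwidth 14, value 65
- item 3+item 4: size 7, bandwidth 13, value 61
- item 2+item 3: size 9, bandwidth 12, value 54
Best: 77 pts.

77 pts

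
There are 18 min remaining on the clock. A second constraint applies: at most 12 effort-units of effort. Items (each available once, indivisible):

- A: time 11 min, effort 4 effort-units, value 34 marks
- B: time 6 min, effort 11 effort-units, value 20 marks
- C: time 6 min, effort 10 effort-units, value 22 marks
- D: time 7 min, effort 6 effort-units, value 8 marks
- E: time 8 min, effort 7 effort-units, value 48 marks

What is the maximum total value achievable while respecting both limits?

Feasible sets respecting both limits:
- E: time 8, effort 7, value 48
- A+D: time 18, effort 10, value 42
- A: time 11, effort 4, value 34
Best: 48 marks.

48 marks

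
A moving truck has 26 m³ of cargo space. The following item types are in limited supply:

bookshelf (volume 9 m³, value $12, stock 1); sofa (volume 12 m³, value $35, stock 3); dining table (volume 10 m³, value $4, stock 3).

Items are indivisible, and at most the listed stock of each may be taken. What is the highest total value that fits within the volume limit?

$70

Best selections within volume 26 and stock limits:
- 2×sofa: volume 24, value 70
- 1×bookshelf + 1×sofa: volume 21, value 47
Best: $70.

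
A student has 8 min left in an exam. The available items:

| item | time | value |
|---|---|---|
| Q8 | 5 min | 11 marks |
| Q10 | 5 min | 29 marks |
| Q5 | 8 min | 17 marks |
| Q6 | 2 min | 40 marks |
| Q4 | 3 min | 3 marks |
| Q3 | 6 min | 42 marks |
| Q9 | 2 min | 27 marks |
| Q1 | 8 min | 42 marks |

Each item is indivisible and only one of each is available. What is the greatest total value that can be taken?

This is a 0/1 knapsack; check combinations near the capacity.
- Q6+Q3: time 2+6=8, value 40+42=82
- Q6+Q4+Q9: time 2+3+2=7, value 40+3+27=70
- Q10+Q6: time 5+2=7, value 29+40=69
- Q3+Q9: time 6+2=8, value 42+27=69
- Q6+Q9: time 2+2=4, value 40+27=67
Best: 82 marks.

82 marks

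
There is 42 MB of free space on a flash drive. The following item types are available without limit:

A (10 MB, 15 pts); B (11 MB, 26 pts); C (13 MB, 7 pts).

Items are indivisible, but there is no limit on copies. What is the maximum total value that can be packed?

82 pts

Best value-per-unit is B at 26/11; filling with it alone gives 3×26 = 78.
Optimal mix: 2×A + 2×B → size 42, value 82.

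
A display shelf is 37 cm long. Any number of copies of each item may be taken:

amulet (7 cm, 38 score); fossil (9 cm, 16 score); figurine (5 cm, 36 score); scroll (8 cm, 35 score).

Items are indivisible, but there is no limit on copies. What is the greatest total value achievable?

Best value-per-unit is figurine at 36/5; filling with it alone gives 7×36 = 252.
Optimal mix: 1×amulet + 6×figurine → length 37, value 254.

254 score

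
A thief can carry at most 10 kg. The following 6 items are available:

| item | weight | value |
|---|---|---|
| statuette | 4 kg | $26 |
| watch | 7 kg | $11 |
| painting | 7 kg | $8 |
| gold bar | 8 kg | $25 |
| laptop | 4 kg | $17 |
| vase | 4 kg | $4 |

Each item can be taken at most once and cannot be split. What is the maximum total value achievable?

Check high-value combinations within 10 kg:
- statuette+laptop: weight 4+4=8, value 26+17=43
- statuette+vase: weight 4+4=8, value 26+4=30
- statuette: weight 4, value 26
Best: $43.

$43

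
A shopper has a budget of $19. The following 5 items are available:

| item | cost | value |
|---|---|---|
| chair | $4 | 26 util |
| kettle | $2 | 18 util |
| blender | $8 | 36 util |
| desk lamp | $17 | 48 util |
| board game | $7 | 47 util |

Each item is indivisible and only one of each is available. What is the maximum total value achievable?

Check high-value combinations within $19:
- chair+blender+board game: cost 4+8+7=19, value 26+36+47=109
- kettle+blender+board game: cost 2+8+7=17, value 18+36+47=101
- chair+kettle+board game: cost 4+2+7=13, value 26+18+47=91
- blender+board game: cost 8+7=15, value 36+47=83
Best: 109 util.

109 util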